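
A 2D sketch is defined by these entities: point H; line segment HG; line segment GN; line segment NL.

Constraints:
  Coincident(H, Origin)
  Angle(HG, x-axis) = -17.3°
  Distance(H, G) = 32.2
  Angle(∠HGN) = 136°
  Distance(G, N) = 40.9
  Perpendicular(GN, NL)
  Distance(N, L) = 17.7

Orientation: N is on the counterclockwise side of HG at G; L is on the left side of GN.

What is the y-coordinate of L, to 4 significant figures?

24.61

H is at the origin; HG runs at -17.3° with length 32.2, so G = 32.2·(cos -17.3°, sin -17.3°) = (30.74, -9.575). ∠HGN = 136.0°, so GN runs at -17.3° + (180° − 136.0°) = 26.70° from the x-axis; with |GN| = 40.9, N = G + 40.9·(cos 26.70°, sin 26.70°) = (67.28, 8.802). The perpendicularity gives NL at right angles to GN; with |NL| = 17.7 on the left of GN, L = N + 17.7·(-0.4493, 0.8934) = (59.33, 24.61). So L.y = 24.61.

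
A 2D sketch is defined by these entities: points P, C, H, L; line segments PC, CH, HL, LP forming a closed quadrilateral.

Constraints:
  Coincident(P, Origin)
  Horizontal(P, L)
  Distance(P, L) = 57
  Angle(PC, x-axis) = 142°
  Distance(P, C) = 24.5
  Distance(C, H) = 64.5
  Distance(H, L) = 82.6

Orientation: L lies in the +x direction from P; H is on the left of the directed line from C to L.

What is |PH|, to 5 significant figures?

71.766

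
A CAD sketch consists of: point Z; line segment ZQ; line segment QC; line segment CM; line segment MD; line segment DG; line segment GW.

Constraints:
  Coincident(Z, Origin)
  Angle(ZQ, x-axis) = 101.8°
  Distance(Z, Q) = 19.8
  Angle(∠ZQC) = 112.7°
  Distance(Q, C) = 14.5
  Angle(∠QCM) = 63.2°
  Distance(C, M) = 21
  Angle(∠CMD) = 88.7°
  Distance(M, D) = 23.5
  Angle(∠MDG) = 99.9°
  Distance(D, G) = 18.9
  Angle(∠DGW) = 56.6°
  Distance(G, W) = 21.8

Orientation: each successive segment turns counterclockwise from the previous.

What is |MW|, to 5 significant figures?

12.008

Z is at the origin; ZQ runs at 101.8° with length 19.8, so Q = (-4.0490, 19.382). ∠ZQC = 112.7° gives QC at 169.10° from the x-axis; with |QC| = 14.5, C = (-18.287, 22.123). ∠QCM = 63.2° gives CM at -74.100° from the x-axis; with |CM| = 21.0, M = (-12.534, 1.9269). ∠CMD = 88.7° gives MD at 17.200° from the x-axis; with |MD| = 23.5, D = (9.9148, 8.8760). ∠MDG = 99.9° gives DG at 97.300° from the x-axis; with |DG| = 18.9, G = (7.5132, 27.623). ∠DGW = 56.6° gives GW at -139.30° from the x-axis; with |GW| = 21.8, W = (-9.0141, 13.407). Then |MW| = |W − M| = 12.008.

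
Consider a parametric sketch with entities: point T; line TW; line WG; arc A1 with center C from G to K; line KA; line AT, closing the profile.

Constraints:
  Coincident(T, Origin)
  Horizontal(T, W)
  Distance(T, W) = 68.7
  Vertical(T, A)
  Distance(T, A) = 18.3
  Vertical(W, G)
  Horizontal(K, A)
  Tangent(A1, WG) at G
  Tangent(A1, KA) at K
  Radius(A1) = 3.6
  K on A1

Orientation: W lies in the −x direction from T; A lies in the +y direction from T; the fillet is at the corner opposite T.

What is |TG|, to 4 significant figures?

70.26

T is at the origin; TW is horizontal with |TW| = 68.7 and W on the −x side, so W = (-68.70, 0.000). T and A share the same x with |TA| = 18.3 and A on the +y side, so A = (0.000, 18.30). The virtual corner opposite T is at (-68.70, 18.30). Since A1 is tangent to WG there, CG ⟂ WG and A1 meets KA tangentially, so CK is at right angles to KA, with radius 3.6, so the center C sits 3.6 in from both sides at C = (-65.10, 14.70). That places the tangent points at G = (-68.70, 14.70) on WG and K = (-65.10, 18.30) on KA. Then |TG| = |G − T| = 70.26.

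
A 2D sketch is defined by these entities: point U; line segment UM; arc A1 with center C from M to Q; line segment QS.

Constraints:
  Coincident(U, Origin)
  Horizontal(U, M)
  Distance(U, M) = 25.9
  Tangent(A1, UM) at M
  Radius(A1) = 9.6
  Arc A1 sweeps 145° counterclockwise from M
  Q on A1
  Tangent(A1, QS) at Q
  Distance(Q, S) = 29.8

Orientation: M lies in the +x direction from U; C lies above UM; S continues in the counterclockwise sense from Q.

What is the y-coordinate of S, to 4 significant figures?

34.56

On A1, M sits at bearing -90° from C; a 145° counterclockwise sweep puts Q at bearing 55°, so Q = C + 9.6·(cos 55°, sin 55°) = (31.41, 17.46). A1 meets QS tangentially, so CQ is at right angles to QS, so QS runs along (−sin 55°, cos 55°); with |QS| = 29.8, S = (6.996, 34.56). So S.y = 34.56.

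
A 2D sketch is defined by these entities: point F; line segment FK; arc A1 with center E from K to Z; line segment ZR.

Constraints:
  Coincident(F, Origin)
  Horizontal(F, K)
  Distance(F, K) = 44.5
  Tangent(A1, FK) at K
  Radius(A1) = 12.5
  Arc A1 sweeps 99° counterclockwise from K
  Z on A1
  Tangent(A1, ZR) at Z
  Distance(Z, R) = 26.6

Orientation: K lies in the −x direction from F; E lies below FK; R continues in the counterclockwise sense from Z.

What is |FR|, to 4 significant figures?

66.59

On A1, K sits at bearing 90° from E; a 99° counterclockwise sweep puts Z at bearing 189°, so Z = E + 12.5·(cos 189°, sin 189°) = (-56.85, -14.46). Tangency of A1 to ZR means the radius EZ is perpendicular to ZR, so ZR runs along (−sin 189°, cos 189°); with |ZR| = 26.6, R = (-52.68, -40.73). Then |FR| = |R − F| = 66.59.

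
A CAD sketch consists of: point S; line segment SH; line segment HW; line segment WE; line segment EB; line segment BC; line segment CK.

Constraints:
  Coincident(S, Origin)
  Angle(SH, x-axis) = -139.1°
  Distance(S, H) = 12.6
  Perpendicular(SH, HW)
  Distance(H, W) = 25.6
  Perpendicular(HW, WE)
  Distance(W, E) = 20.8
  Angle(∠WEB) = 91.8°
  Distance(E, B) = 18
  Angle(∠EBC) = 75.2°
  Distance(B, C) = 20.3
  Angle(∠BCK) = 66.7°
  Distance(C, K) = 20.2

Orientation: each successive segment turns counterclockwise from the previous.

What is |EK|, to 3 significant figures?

7.80

S is at the origin; SH runs at -139.1° with length 12.6, so H = (-9.52, -8.25). SH ⟂ HW, so HW runs at -49.1°; with |HW| = 25.6, W = (7.24, -27.6). HW ⟂ WE, so WE runs at 40.9°; with |WE| = 20.8, E = (23.0, -14.0). ∠WEB = 91.8° gives EB at 129° from the x-axis; with |EB| = 18.0, B = (11.6, -0.0121). ∠EBC = 75.2° gives BC at -126° from the x-axis; with |BC| = 20.3, C = (-0.353, -16.4). ∠BCK = 66.7° gives CK at -12.8° from the x-axis; with |CK| = 20.2, K = (19.3, -20.9). Then |EK| = |K − E| = 7.80.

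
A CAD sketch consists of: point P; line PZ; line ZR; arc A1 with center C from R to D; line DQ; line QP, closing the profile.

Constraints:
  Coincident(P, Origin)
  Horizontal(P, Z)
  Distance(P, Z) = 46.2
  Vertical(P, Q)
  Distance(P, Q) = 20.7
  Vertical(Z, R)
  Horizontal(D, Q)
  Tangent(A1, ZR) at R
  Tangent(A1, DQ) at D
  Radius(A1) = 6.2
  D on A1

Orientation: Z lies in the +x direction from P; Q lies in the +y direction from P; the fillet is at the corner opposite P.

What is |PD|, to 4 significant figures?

45.04

P is at the origin; P and Z share the same y with |PZ| = 46.2 and Z on the +x side, so Z = (46.20, 0.000). P and Q share the same x with |PQ| = 20.7 and Q on the +y side, so Q = (0.000, 20.70). The virtual corner opposite P is at (46.20, 20.70). A1 meets ZR tangentially, so CR is at right angles to ZR and A1 meets DQ tangentially, so CD is at right angles to DQ, with radius 6.2, so the center C sits 6.2 in from both sides at C = (40.00, 14.50). That places the tangent points at R = (46.20, 14.50) on ZR and D = (40.00, 20.70) on DQ. Then |PD| = |D − P| = 45.04.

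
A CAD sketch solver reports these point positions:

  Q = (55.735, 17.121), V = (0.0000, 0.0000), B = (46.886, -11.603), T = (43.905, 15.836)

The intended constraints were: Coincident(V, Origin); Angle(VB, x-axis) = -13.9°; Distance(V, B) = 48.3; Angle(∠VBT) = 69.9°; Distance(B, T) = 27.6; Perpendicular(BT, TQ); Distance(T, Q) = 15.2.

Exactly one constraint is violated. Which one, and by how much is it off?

Distance(T, Q) = 15.2 — off by 3.30.

V = (0.00, 0.00) ✓; VB at -13.90° ✓; |VB| = 48.30 ✓; ∠VBT = 69.90° ✓; |BT| = 27.60 ✓; ∠(BT, TQ) = 90.00° ✓; |TQ| = 11.90 ✗.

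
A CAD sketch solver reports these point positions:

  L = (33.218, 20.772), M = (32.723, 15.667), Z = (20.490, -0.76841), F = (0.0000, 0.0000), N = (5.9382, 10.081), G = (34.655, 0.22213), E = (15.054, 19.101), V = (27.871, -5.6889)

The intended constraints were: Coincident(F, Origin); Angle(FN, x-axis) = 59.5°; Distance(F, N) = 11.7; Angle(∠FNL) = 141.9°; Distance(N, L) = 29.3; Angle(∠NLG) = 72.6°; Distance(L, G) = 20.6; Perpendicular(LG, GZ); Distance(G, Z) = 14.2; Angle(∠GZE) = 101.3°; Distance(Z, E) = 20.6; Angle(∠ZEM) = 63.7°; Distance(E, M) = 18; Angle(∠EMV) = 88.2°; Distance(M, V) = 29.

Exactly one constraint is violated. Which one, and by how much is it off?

Distance(M, V) = 29 — off by 7.10.

F = (0.00, 0.00) ✓; FN at 59.50° ✓; |FN| = 11.70 ✓; ∠FNL = 141.9° ✓; |NL| = 29.30 ✓; ∠NLG = 72.60° ✓; |LG| = 20.60 ✓; ∠(LG, GZ) = 90.00° ✓; |GZ| = 14.20 ✓; ∠GZE = 101.3° ✓; |ZE| = 20.60 ✓; ∠ZEM = 63.70° ✓; |EM| = 18.00 ✓; ∠EMV = 88.20° ✓; |MV| = 21.90 ✗.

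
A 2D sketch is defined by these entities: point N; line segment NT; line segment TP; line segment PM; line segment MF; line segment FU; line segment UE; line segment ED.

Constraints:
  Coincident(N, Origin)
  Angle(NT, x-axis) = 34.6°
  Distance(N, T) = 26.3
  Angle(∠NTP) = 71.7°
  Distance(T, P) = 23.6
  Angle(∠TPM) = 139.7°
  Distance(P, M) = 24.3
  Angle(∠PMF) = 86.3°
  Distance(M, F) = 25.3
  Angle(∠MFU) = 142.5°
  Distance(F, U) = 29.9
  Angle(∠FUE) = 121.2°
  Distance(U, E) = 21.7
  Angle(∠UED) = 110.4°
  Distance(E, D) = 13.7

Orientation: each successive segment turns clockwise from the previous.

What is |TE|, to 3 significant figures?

28.7

N is at the origin; NT runs at 34.6° with length 26.3, so T = (21.6, 14.9). ∠NTP = 71.7° gives TP at -73.7° from the x-axis; with |TP| = 23.6, P = (28.3, -7.72). ∠TPM = 139.7° gives PM at -114° from the x-axis; with |PM| = 24.3, M = (18.4, -29.9). ∠PMF = 86.3° gives MF at 152° from the x-axis; with |MF| = 25.3, F = (-4.01, -18.2). ∠MFU = 142.5° gives FU at 115° from the x-axis; with |FU| = 29.9, U = (-16.6, 8.99). ∠FUE = 121.2° gives UE at 56.0° from the x-axis; with |UE| = 21.7, E = (-4.42, 27.0). Then |TE| = |E − T| = 28.7.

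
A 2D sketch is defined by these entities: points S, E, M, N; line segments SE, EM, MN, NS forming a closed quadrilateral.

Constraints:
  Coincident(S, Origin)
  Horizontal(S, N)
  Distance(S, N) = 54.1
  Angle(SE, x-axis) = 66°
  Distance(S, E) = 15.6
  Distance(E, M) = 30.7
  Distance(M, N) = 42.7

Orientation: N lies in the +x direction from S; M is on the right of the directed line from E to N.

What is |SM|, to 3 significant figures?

21.0

Checks: |EM| = 30.70 ✓; |MN| = 42.70 ✓.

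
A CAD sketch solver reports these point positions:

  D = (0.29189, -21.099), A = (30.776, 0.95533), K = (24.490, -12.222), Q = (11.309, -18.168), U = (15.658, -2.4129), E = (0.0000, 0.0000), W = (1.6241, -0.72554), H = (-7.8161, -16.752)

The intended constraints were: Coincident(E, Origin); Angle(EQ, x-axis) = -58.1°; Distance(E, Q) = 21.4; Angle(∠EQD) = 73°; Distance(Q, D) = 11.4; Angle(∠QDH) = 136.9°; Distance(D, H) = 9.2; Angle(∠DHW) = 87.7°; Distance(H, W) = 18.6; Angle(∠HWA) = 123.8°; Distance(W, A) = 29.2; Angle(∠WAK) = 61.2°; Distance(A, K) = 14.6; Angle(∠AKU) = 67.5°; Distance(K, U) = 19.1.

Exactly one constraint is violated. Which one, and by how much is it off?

Distance(K, U) = 19.1 — off by 5.90.

E = (0.00, 0.00) ✓; EQ at -58.10° ✓; |EQ| = 21.40 ✓; ∠EQD = 73.00° ✓; |QD| = 11.40 ✓; ∠QDH = 136.9° ✓; |DH| = 9.200 ✓; ∠DHW = 87.70° ✓; |HW| = 18.60 ✓; ∠HWA = 123.8° ✓; |WA| = 29.20 ✓; ∠WAK = 61.20° ✓; |AK| = 14.60 ✓; ∠AKU = 67.50° ✓; |KU| = 13.20 ✗.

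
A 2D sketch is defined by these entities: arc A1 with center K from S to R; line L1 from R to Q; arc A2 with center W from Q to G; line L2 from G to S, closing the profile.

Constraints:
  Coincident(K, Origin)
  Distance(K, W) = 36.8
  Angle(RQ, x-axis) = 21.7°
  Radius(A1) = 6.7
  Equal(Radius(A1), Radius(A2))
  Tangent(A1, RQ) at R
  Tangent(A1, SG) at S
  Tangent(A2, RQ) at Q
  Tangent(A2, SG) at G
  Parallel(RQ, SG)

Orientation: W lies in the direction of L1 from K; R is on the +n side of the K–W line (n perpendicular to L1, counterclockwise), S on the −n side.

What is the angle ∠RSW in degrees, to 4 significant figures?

79.68°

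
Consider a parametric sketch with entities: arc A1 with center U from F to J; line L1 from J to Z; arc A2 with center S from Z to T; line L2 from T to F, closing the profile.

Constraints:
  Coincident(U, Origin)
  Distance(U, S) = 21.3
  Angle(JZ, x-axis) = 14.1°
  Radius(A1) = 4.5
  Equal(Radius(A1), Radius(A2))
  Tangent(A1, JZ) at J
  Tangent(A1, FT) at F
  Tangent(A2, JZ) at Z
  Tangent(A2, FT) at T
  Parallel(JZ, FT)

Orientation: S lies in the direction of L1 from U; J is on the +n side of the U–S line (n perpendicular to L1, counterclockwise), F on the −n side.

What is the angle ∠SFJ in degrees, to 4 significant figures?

78.07°

U is at the origin and S lies 21.3 along u from U, so S = 21.3·u = (20.66, 5.189). Tangency of A1 to both parallel lines with radius 4.5 puts J and F at U ± 4.5·n: J = (-1.096, 4.364), F = (1.096, -4.364). Then cos ∠SFJ = FS·FJ / (|FS||FJ|), giving 78.07°.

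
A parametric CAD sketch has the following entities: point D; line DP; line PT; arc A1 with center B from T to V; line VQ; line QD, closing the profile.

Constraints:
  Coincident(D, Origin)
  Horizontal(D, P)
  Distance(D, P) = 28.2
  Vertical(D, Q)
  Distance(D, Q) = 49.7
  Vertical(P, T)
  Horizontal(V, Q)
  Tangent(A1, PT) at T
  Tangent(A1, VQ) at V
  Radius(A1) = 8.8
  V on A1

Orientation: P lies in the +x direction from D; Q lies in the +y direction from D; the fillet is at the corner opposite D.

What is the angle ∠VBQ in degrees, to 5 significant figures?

65.601°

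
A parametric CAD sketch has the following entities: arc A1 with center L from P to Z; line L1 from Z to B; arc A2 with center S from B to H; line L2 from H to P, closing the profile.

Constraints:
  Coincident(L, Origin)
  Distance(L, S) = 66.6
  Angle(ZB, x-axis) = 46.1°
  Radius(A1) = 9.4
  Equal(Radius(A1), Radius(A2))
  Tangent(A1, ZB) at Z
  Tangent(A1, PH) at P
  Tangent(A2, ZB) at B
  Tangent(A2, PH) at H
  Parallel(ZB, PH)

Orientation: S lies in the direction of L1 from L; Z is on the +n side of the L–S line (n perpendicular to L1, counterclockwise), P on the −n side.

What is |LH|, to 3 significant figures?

67.3

Tangency of A1 to both parallel lines with radius 9.4 puts Z and P at L ± 9.4·n: Z = (-6.77, 6.52), P = (6.77, -6.52). Equal radii place B and H the same way about S: B = S + 9.4·n = (39.4, 54.5), H = S − 9.4·n = (53.0, 41.5). Then |LH| = |H − L| = 67.3.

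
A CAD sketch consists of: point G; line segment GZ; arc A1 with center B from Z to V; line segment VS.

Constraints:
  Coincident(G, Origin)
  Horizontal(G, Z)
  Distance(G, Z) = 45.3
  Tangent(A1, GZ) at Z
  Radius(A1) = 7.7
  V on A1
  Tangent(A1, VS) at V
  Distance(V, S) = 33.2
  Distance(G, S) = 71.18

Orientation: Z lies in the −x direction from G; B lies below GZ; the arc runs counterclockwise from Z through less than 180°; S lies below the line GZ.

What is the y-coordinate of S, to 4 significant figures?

-38.51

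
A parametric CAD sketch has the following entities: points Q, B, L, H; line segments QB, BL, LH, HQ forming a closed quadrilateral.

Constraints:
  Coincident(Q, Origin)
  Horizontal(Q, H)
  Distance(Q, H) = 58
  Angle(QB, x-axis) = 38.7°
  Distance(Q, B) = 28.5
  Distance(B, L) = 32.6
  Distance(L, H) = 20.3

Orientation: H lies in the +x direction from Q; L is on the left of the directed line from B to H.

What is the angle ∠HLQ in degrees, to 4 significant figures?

79.07°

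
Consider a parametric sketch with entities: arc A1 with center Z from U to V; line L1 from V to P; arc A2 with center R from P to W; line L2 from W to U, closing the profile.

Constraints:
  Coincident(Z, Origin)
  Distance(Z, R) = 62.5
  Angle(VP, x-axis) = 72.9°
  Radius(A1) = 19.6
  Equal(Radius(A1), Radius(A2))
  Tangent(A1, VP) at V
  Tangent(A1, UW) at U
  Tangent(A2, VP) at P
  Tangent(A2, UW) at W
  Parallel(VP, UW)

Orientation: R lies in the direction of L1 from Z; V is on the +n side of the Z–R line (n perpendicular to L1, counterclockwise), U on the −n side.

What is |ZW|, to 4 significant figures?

65.50

The slot axis is L1's direction at 72.9°, so u = (cos 72.9°, sin 72.9°) = (0.2940, 0.9558) and n = (−sin 72.9°, cos 72.9°) = (-0.9558, 0.2940). Z is at the origin and R lies 62.5 along u from Z, so R = 62.5·u = (18.38, 59.74). Tangency of A1 to both parallel lines with radius 19.6 puts V and U at Z ± 19.6·n: V = (-18.73, 5.763), U = (18.73, -5.763). Equal radii place P and W the same way about R: P = R + 19.6·n = (-0.3560, 65.50), W = R − 19.6·n = (37.11, 53.97). Then |ZW| = |W − Z| = 65.50.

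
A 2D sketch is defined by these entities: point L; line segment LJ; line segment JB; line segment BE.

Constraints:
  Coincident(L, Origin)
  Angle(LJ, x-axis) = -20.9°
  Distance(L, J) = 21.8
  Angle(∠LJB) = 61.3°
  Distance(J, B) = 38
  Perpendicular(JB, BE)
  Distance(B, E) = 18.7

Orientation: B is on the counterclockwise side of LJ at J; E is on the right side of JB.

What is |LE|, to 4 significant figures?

46.78

∠LJB = 61.3°, so JB runs at -20.9° + (180° − 61.3°) = 97.80° from the x-axis; with |JB| = 38.0, B = J + 38.0·(cos 97.80°, sin 97.80°) = (15.21, 29.87). The perpendicularity gives BE at right angles to JB; with |BE| = 18.7 on the right of JB, E = B + 18.7·(0.9907, 0.1357) = (33.74, 32.41). Then |LE| = |E − L| = 46.78.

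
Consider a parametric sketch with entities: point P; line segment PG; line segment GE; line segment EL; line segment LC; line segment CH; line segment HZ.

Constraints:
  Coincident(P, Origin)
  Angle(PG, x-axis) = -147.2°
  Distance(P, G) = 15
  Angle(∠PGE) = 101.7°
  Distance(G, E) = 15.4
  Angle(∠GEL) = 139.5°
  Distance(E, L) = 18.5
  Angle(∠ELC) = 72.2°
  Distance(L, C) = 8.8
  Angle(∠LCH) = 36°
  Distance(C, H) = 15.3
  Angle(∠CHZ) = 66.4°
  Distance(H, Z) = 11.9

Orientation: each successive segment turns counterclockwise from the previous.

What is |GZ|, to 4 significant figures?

37.72

P is at the origin; PG runs at -147.2° with length 15.0, so G = (-12.61, -8.126). ∠PGE = 101.7° gives GE at -68.90° from the x-axis; with |GE| = 15.4, E = (-7.065, -22.49). ∠GEL = 139.5° gives EL at -28.40° from the x-axis; with |EL| = 18.5, L = (9.209, -31.29). ∠ELC = 72.2° gives LC at 79.40° from the x-axis; with |LC| = 8.8, C = (10.83, -22.64). ∠LCH = 36.0° gives CH at -136.6° from the x-axis; with |CH| = 15.3, H = (-0.2889, -33.15). ∠CHZ = 66.4° gives HZ at -23.00° from the x-axis; with |HZ| = 11.9, Z = (10.67, -37.80). Then |GZ| = |Z − G| = 37.72.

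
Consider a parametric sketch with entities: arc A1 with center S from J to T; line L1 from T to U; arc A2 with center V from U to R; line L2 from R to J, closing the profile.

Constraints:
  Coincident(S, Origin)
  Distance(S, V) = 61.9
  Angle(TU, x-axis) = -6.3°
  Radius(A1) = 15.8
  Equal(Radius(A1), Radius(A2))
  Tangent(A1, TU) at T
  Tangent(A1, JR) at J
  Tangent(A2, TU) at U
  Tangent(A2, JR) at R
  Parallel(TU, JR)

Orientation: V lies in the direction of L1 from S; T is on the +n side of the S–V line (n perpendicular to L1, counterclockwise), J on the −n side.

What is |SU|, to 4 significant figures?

63.88

The slot axis is L1's direction at -6.3°, so u = (cos -6.3°, sin -6.3°) = (0.9940, -0.1097) and n = (−sin -6.3°, cos -6.3°) = (0.1097, 0.9940). S is at the origin and V lies 61.9 along u from S, so V = 61.9·u = (61.53, -6.793). Tangency of A1 to both parallel lines with radius 15.8 puts T and J at S ± 15.8·n: T = (1.734, 15.70), J = (-1.734, -15.70). Equal radii place U and R the same way about V: U = V + 15.8·n = (63.26, 8.912), R = V − 15.8·n = (59.79, -22.50). Then |SU| = |U − S| = 63.88.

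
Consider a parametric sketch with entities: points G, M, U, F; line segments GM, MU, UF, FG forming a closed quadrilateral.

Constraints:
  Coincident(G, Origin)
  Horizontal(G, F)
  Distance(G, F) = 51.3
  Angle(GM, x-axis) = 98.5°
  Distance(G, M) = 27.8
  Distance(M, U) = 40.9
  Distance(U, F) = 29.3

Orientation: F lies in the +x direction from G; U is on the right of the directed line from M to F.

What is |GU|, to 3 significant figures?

22.6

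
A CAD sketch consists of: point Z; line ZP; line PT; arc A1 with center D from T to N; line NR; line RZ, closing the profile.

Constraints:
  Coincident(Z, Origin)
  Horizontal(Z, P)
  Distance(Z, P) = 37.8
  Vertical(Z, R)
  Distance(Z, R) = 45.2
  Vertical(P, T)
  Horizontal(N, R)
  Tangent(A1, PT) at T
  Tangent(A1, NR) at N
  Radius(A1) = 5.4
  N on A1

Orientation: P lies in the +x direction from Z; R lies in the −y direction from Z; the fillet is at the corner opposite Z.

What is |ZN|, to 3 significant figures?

55.6

Z is at the origin; Z and P share the same y with |ZP| = 37.8 and P on the +x side, so P = (37.8, 0.00). ZR is vertical with |ZR| = 45.2 and R on the −y side, so R = (0.00, -45.2). The virtual corner opposite Z is at (37.8, -45.2). Since A1 is tangent to PT there, DT ⟂ PT and since A1 is tangent to NR there, DN ⟂ NR, with radius 5.4, so the center D sits 5.4 in from both sides at D = (32.4, -39.8). That places the tangent points at T = (37.8, -39.8) on PT and N = (32.4, -45.2) on NR. Then |ZN| = |N − Z| = 55.6.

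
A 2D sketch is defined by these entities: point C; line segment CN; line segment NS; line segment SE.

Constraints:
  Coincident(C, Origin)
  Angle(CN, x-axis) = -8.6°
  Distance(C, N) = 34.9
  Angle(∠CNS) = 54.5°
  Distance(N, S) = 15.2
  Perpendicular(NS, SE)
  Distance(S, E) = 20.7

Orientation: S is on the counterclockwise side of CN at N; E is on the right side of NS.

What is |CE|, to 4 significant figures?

49.37

C is at the origin; CN runs at -8.6° with length 34.9, so N = 34.9·(cos -8.6°, sin -8.6°) = (34.51, -5.219). ∠CNS = 54.5°, so NS runs at -8.6° + (180° − 54.5°) = 116.9° from the x-axis; with |NS| = 15.2, S = N + 15.2·(cos 116.9°, sin 116.9°) = (27.63, 8.337). The perpendicularity gives SE at right angles to NS; with |SE| = 20.7 on the right of NS, E = S + 20.7·(0.8918, 0.4524) = (46.09, 17.70). Then |CE| = |E − C| = 49.37.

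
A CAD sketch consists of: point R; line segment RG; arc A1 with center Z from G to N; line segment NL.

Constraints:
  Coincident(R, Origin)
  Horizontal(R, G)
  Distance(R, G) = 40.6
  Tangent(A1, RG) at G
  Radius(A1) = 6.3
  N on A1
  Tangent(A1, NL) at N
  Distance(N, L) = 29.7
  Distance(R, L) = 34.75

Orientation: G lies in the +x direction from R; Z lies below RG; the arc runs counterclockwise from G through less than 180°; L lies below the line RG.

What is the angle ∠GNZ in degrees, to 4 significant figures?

60.52°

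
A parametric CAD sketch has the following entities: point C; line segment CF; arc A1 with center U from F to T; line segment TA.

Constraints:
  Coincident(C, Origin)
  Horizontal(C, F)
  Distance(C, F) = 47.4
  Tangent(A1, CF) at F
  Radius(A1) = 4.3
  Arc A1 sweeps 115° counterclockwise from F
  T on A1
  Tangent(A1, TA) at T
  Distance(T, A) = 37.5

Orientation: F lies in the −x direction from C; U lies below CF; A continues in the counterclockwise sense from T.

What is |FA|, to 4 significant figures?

41.85

C is at the origin; CF is horizontal with |CF| = 47.4 and F on the −x side, so F = (-47.40, 0.000). A1 meets CF tangentially, so UF is at right angles to CF, so U = F + (0, -4.3) = (-47.40, -4.300). On A1, F sits at bearing 90° from U; a 115° counterclockwise sweep puts T at bearing 205°, so T = U + 4.3·(cos 205°, sin 205°) = (-51.30, -6.117). Since A1 is tangent to TA there, UT ⟂ TA, so TA runs along (−sin 205°, cos 205°); with |TA| = 37.5, A = (-35.45, -40.10). Then |FA| = |A − F| = 41.85.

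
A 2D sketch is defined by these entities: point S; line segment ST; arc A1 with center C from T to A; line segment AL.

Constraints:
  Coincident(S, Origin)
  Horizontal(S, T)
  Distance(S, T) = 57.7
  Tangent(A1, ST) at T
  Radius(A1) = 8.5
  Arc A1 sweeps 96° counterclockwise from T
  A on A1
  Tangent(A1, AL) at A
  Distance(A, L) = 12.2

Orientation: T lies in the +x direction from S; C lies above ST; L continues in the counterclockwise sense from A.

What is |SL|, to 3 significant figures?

68.4

S is at the origin; S and T share the same y with |ST| = 57.7 and T on the +x side, so T = (57.7, 0.00). Since A1 is tangent to ST there, CT ⟂ ST, so C = T + (0, 8.5) = (57.7, 8.50). On A1, T sits at bearing -90° from C; a 96° counterclockwise sweep puts A at bearing 6°, so A = C + 8.5·(cos 6°, sin 6°) = (66.2, 9.39). The tangent condition forces CA to be normal to AL, so AL runs along (−sin 6°, cos 6°); with |AL| = 12.2, L = (64.9, 21.5). Then |SL| = |L − S| = 68.4.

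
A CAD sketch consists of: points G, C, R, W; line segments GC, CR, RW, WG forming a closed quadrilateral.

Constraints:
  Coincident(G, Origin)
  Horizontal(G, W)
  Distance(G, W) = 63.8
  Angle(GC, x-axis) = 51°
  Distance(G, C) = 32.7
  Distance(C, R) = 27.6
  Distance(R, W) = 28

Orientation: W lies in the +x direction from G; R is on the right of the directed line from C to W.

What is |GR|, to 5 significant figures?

35.993

Checks: |CR| = 27.60 ✓; |RW| = 28.00 ✓.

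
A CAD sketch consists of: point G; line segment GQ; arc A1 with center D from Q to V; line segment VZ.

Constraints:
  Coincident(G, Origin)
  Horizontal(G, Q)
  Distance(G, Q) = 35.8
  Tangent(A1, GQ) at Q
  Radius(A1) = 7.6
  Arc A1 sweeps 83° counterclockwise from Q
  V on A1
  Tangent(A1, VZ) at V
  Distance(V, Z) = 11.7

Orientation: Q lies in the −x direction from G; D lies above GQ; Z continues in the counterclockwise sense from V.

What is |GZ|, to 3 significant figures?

32.5

G is at the origin; G and Q share the same y with |GQ| = 35.8 and Q on the −x side, so Q = (-35.8, 0.00). The tangent condition forces DQ to be normal to GQ, so D = Q + (0, 7.6) = (-35.8, 7.60). On A1, Q sits at bearing -90° from D; an 83° counterclockwise sweep puts V at bearing -7°, so V = D + 7.6·(cos -7°, sin -7°) = (-28.3, 6.67). Tangency of A1 to VZ means the radius DV is perpendicular to VZ, so VZ runs along (−sin -7°, cos -7°); with |VZ| = 11.7, Z = (-26.8, 18.3). Then |GZ| = |Z − G| = 32.5.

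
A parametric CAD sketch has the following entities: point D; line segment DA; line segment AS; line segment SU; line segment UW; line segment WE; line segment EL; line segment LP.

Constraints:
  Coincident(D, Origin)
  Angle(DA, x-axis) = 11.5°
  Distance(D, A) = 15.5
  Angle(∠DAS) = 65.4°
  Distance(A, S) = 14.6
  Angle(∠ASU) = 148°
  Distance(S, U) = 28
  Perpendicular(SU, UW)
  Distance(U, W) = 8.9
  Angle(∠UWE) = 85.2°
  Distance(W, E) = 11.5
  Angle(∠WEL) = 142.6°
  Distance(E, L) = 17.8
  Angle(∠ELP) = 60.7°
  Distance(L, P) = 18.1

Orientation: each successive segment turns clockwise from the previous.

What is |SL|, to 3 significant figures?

5.23

D is at the origin; DA runs at 11.5° with length 15.5, so A = (15.2, 3.09). ∠DAS = 65.4° gives AS at -103° from the x-axis; with |AS| = 14.6, S = (11.9, -11.1). ∠ASU = 148.0° gives SU at -135° from the x-axis; with |SU| = 28.0, U = (-7.95, -30.9). The perpendicularity gives UW at right angles to SU, so UW runs at 135°; with |UW| = 8.9, W = (-14.2, -24.6). ∠UWE = 85.2° gives WE at 40.1° from the x-axis; with |WE| = 11.5, E = (-5.44, -17.2). ∠WEL = 142.6° gives EL at 2.70° from the x-axis; with |EL| = 17.8, L = (12.3, -16.3). Then |SL| = |L − S| = 5.23.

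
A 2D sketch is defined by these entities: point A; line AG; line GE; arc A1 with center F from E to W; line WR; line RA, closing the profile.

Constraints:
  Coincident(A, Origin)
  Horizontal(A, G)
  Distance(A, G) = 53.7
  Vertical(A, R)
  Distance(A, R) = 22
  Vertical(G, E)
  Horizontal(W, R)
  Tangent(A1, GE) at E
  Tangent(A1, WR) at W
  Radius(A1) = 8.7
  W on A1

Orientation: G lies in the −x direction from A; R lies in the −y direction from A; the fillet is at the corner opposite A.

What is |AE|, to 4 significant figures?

55.32

A is at the origin; AG is horizontal with |AG| = 53.7 and G on the −x side, so G = (-53.70, 0.000). AR is vertical with |AR| = 22.0 and R on the −y side, so R = (0.000, -22.00). The virtual corner opposite A is at (-53.70, -22.00). A1 meets GE tangentially, so FE is at right angles to GE and since A1 is tangent to WR there, FW ⟂ WR, with radius 8.7, so the center F sits 8.7 in from both sides at F = (-45.00, -13.30). That places the tangent points at E = (-53.70, -13.30) on GE and W = (-45.00, -22.00) on WR. Then |AE| = |E − A| = 55.32.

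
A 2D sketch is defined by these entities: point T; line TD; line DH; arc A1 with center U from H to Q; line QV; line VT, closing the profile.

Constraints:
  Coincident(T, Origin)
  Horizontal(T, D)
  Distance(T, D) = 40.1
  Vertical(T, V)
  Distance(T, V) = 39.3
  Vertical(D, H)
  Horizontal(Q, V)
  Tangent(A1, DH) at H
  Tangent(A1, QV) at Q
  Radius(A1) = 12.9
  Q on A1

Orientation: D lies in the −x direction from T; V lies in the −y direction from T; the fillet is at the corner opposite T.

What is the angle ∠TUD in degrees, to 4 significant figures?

71.90°

T is at the origin; T and D share the same y with |TD| = 40.1 and D on the −x side, so D = (-40.10, 0.000). T and V share the same x with |TV| = 39.3 and V on the −y side, so V = (0.000, -39.30). The virtual corner opposite T is at (-40.10, -39.30). A1 meets DH tangentially, so UH is at right angles to DH and A1 meets QV tangentially, so UQ is at right angles to QV, with radius 12.9, so the center U sits 12.9 in from both sides at U = (-27.20, -26.40). Then cos ∠TUD = UT·UD / (|UT||UD|), giving 71.90°.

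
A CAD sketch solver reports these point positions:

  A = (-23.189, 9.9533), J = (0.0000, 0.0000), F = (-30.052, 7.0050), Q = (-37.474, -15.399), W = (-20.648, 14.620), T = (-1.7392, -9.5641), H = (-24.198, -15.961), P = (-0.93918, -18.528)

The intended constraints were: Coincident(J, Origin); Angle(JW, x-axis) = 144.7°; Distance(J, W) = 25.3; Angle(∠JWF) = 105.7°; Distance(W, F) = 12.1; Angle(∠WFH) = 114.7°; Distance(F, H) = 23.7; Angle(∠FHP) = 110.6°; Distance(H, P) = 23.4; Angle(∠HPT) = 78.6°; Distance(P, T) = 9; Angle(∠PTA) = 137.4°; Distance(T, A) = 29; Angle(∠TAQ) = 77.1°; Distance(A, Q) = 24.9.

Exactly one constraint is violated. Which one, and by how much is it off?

Distance(A, Q) = 24.9 — off by 4.20.

J = (0.00, 0.00) ✓; JW at 144.7° ✓; |JW| = 25.30 ✓; ∠JWF = 105.7° ✓; |WF| = 12.10 ✓; ∠WFH = 114.7° ✓; |FH| = 23.70 ✓; ∠FHP = 110.6° ✓; |HP| = 23.40 ✓; ∠HPT = 78.60° ✓; |PT| = 9.000 ✓; ∠PTA = 137.4° ✓; |TA| = 29.00 ✓; ∠TAQ = 77.10° ✓; |AQ| = 29.10 ✗.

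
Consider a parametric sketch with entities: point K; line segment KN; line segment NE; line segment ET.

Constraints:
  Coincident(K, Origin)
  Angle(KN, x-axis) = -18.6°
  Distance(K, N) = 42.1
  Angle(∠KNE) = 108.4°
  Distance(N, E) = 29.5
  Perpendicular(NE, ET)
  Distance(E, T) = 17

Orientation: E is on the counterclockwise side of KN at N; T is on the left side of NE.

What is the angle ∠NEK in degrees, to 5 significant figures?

43.033°

K is at the origin; KN runs at -18.6° with length 42.1, so N = 42.1·(cos -18.6°, sin -18.6°) = (39.901, -13.428). ∠KNE = 108.4°, so NE runs at -18.6° + (180° − 108.4°) = 53.000° from the x-axis; with |NE| = 29.5, E = N + 29.5·(cos 53.000°, sin 53.000°) = (57.655, 10.132). Then cos ∠NEK = EN·EK / (|EN||EK|), giving 43.033°.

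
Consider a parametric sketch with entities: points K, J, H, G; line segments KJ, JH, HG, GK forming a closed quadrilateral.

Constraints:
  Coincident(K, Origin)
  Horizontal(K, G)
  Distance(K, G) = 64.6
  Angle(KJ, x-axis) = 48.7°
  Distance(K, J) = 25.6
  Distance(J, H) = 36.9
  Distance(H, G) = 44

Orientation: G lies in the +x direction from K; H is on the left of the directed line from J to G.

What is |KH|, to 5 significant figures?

62.067

Checks: K.y = 0.00, G.y = 0.00 ✓; |JH| = 36.90 ✓; |HG| = 44.00 ✓.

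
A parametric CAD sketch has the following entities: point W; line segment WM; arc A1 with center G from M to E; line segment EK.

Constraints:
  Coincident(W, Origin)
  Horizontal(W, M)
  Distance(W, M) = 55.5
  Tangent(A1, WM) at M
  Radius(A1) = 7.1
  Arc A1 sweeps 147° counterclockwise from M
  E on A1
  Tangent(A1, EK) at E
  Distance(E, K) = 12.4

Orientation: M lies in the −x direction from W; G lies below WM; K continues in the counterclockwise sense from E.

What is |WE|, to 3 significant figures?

60.8

Since A1 is tangent to WM there, GM ⟂ WM, so G = M + (0, -7.1) = (-55.5, -7.10). On A1, M sits at bearing 90° from G; a 147° counterclockwise sweep puts E at bearing 237°, so E = G + 7.1·(cos 237°, sin 237°) = (-59.4, -13.1). Then |WE| = |E − W| = 60.8.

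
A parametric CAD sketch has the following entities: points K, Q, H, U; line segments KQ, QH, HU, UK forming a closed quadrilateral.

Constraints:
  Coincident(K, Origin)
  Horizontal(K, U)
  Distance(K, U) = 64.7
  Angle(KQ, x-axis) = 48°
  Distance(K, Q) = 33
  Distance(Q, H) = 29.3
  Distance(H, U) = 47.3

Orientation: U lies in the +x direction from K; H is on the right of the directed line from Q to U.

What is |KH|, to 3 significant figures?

18.2

Checks: K.y = 0.00, U.y = 0.00 ✓; |QH| = 29.30 ✓; |HU| = 47.30 ✓.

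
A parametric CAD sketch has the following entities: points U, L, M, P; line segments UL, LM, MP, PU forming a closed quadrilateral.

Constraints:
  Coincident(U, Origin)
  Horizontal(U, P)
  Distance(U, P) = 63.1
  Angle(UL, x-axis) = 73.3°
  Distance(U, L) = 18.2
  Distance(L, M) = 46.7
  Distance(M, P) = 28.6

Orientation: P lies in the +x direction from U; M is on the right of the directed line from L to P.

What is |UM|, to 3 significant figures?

41.6

U is at the origin; U and P share the same y with |UP| = 63.1 and P in +x, so P = (63.1, 0). UL runs at 73.3° with |UL| = 18.2, so L = (5.23, 17.4). M is determined by |LM| = 46.7 and |MP| = 28.6 together: it lies at the intersection of circle(L, 46.7) and circle(P, 28.6). With |LP| = 60.4, the foot of the radical line on LP is 41.5 from L and the perpendicular offset is √(46.7² − 41.5²) = 21.4. Taking the right-of-LP solution: M = (38.8, -15.1).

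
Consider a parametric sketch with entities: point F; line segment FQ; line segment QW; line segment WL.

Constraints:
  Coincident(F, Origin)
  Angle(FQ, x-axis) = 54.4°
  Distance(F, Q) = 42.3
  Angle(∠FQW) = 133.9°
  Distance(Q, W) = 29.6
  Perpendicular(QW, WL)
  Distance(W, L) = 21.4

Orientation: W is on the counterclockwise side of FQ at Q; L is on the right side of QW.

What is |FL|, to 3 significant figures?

78.5

F is at the origin; FQ runs at 54.4° with length 42.3, so Q = 42.3·(cos 54.4°, sin 54.4°) = (24.6, 34.4). ∠FQW = 133.9°, so QW runs at 54.4° + (180° − 133.9°) = 100° from the x-axis; with |QW| = 29.6, W = Q + 29.6·(cos 100°, sin 100°) = (19.2, 63.5). The perpendicularity gives WL at right angles to QW; with |WL| = 21.4 on the right of QW, L = W + 21.4·(0.983, 0.182) = (40.3, 67.4). Then |FL| = |L − F| = 78.5.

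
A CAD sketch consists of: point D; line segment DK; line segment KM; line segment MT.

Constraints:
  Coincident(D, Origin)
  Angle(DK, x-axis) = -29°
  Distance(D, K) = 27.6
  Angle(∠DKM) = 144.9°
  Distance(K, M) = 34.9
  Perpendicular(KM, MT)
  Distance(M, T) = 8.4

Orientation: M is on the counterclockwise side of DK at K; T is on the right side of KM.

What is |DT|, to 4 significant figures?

62.39

D is at the origin; DK runs at -29.0° with length 27.6, so K = 27.6·(cos -29.0°, sin -29.0°) = (24.14, -13.38). ∠DKM = 144.9°, so KM runs at -29.0° + (180° − 144.9°) = 6.100° from the x-axis; with |KM| = 34.9, M = K + 34.9·(cos 6.100°, sin 6.100°) = (58.84, -9.672). KM ⟂ MT; with |MT| = 8.4 on the right of KM, T = M + 8.4·(0.1063, -0.9943) = (59.73, -18.02). Then |DT| = |T − D| = 62.39.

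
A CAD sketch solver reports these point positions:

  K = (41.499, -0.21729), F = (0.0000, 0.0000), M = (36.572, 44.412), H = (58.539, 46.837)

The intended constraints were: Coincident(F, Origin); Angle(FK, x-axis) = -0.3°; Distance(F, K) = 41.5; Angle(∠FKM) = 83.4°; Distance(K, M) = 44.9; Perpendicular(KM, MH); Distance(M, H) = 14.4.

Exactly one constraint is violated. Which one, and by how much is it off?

Distance(M, H) = 14.4 — off by 7.70.

F = (0.00, 0.00) ✓; FK at -0.3000° ✓; |FK| = 41.50 ✓; ∠FKM = 83.40° ✓; |KM| = 44.90 ✓; ∠(KM, MH) = 90.00° ✓; |MH| = 22.10 ✗.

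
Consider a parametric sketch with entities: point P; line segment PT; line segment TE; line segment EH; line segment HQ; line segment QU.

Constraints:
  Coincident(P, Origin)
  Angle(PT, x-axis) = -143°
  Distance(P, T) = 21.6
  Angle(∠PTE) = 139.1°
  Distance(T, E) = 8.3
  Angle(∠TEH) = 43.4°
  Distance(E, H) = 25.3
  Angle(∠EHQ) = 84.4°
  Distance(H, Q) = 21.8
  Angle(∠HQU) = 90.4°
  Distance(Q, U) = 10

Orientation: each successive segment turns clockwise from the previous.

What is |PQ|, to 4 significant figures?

15.69

∠TEH = 43.4° gives EH at 39.50° from the x-axis; with |EH| = 25.3, H = (-6.009, 3.658). ∠EHQ = 84.4° gives HQ at -56.10° from the x-axis; with |HQ| = 21.8, Q = (6.150, -14.44). Then |PQ| = |Q − P| = 15.69.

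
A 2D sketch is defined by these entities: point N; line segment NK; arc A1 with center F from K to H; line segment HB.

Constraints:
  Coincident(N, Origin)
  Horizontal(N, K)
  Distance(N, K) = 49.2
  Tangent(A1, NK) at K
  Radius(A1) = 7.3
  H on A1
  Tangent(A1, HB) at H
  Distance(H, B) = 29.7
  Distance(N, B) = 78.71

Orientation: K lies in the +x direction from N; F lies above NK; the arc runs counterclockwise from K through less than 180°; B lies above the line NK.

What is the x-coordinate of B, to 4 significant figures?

75.10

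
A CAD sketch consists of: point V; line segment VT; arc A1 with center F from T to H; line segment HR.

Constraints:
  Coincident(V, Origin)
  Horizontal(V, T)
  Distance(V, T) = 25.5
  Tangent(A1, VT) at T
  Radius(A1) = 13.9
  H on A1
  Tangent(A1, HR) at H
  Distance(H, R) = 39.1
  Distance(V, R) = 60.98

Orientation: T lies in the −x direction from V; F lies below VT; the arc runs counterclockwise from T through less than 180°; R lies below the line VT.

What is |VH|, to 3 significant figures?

42.8

V is at the origin; V and T share the same y with |VT| = 25.5 and T on the −x side, so T = (-25.5, 0.00). Tangency of A1 to VT means the radius FT is perpendicular to VT, so F = T + (0, -13.9) = (-25.5, -13.9). Since FH ⟂ HR (tangency), |FR| = √(13.9² + 39.1²) = 41.5 regardless of where H sits on A1. So R lies on both circle(V, 60.98) and circle(F, 41.5); the below-VT intersection is R = (-25.5, -55.4). H is the foot of the tangent from R: H = (-38.6, -18.6).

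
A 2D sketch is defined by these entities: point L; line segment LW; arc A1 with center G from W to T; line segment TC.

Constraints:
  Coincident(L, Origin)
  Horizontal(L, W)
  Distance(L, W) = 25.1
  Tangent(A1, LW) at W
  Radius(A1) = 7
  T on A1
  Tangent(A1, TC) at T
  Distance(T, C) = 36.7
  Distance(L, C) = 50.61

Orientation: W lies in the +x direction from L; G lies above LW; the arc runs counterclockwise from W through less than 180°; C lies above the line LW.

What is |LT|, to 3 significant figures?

33.0

Checks: L = (0.00, 0.00) ✓; ∠(GW, WL) = 90.00° ✓; |GT| = 7.000 ✓; ∠(GT, TC) = 90.00° ✓; |TC| = 36.70 ✓; |LC| = 50.61 ✓.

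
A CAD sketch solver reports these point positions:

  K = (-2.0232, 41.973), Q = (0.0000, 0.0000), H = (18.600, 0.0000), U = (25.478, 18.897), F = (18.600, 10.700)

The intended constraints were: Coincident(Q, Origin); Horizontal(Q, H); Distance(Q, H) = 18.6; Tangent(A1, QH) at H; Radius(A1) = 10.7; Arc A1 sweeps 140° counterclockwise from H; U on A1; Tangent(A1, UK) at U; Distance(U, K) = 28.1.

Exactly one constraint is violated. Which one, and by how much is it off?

Distance(U, K) = 28.1 — off by 7.80.

Q = (0.00, 0.00) ✓; Q.y = 0.00, H.y = 0.00 ✓; |QH| = 18.60 ✓; ∠(FH, HQ) = 90.00° ✓; |FH| = 10.70 ✓; bearing(F→U) − bearing(F→H) = 140.0° ✓; |FU| = 10.70 ✓; ∠(FU, UK) = 90.00° ✓; |UK| = 35.90 ✗.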